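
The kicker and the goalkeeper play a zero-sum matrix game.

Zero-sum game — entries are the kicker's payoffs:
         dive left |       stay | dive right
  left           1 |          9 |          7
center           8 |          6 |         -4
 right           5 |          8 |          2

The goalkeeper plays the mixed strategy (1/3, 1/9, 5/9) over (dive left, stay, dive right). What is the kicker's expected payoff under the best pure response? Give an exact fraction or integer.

left: (1)·(1/3) + (9)·(1/9) + (7)·(5/9) = 47/9.
center: (8)·(1/3) + (6)·(1/9) + (-4)·(5/9) = 10/9.
right: (5)·(1/3) + (8)·(1/9) + (2)·(5/9) = 11/3.
The best pure response is left with expected payoff 47/9.

47/9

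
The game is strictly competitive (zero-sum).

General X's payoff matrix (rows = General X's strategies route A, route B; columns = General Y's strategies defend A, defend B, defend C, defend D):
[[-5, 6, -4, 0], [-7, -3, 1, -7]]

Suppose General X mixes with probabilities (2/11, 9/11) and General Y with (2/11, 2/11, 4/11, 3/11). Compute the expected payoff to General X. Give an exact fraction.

-361/121

Against (2/11, 2/11, 4/11, 3/11), each row's expected payoff is route A: -14/11; route B: -37/11.
Taking the (2/11, 9/11)-weighted average: (2/11)·(-14/11) + (9/11)·(-37/11) = -361/121.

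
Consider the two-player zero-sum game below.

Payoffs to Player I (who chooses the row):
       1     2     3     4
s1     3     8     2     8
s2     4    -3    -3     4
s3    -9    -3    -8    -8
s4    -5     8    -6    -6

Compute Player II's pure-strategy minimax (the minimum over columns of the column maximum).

2

The worst case (largest entry) in each column is 1: 4, 2: 8, 3: 2, 4: 8.
The best (smallest) of these is 2.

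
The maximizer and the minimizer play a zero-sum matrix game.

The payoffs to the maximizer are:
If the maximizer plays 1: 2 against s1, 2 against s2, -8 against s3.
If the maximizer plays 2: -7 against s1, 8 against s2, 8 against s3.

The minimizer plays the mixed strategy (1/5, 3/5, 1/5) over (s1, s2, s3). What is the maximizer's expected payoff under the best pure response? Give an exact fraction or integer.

5

1: (2)·(1/5) + (2)·(3/5) + (-8)·(1/5) = 0.
2: (-7)·(1/5) + (8)·(3/5) + (8)·(1/5) = 5.
The best pure response is 2 with expected payoff 5.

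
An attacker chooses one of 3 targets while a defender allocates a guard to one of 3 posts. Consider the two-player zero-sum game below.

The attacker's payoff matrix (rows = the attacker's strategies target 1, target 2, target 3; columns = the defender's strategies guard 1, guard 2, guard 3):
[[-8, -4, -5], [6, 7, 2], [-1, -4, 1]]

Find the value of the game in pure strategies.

2

Row minima: -8, 2, -4 → the attacker's maximin is 2.
Column maxima: 6, 7, 2 → the defender's minimax is 2.
They coincide at (target 2, guard 3), so the value is 2.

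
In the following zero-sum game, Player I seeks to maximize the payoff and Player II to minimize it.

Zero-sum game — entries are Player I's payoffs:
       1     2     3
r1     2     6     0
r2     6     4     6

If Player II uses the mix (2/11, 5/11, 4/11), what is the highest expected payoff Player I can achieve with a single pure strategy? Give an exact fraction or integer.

56/11

r1: (2)·(2/11) + (6)·(5/11) + (0)·(4/11) = 34/11.
r2: (6)·(2/11) + (4)·(5/11) + (6)·(4/11) = 56/11.
The best pure response is r2 with expected payoff 56/11.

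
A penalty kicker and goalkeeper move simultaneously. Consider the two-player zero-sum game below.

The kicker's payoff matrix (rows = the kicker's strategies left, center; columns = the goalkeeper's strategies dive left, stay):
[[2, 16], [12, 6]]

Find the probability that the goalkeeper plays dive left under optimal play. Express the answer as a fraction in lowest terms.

Row minima are 2 and 6, so the kicker's maximin is 6; column maxima are 12 and 16, so the goalkeeper's minimax is 12. These differ, so the equilibrium is in mixed strategies.
Let the goalkeeper play dive left with probability q. The kicker is indifferent when 2q + 16(1−q) = 12q + 6(1−q), giving q = 1/2.

1/2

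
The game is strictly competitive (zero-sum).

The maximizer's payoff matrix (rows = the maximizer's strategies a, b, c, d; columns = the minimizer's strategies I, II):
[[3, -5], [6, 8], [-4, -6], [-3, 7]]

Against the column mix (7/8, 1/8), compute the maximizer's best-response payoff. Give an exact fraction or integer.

25/4

a: (3)·(7/8) + (-5)·(1/8) = 2.
b: (6)·(7/8) + (8)·(1/8) = 25/4.
c: (-4)·(7/8) + (-6)·(1/8) = -17/4.
d: (-3)·(7/8) + (7)·(1/8) = -7/4.
The best pure response is b with expected payoff 25/4.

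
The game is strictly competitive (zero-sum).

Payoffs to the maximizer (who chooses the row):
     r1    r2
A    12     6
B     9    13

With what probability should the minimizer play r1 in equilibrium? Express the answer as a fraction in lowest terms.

Row minima are 6 and 9, so the maximizer's maximin is 9; column maxima are 12 and 13, so the minimizer's minimax is 12. These differ, so the equilibrium is in mixed strategies.
Let the minimizer play r1 with probability q. The maximizer is indifferent when 12q + 6(1−q) = 9q + 13(1−q), giving q = 7/10.

7/10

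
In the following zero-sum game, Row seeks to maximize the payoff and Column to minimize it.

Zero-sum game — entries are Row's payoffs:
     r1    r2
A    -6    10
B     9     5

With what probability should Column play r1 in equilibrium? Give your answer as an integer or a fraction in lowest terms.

1/4

Row minima are -6 and 5, so Row's maximin is 5; column maxima are 9 and 10, so Column's minimax is 9. These differ, so the equilibrium is in mixed strategies.
Let Column play r1 with probability q. Row is indifferent when −6q + 10(1−q) = 9q + 5(1−q), giving q = 1/4.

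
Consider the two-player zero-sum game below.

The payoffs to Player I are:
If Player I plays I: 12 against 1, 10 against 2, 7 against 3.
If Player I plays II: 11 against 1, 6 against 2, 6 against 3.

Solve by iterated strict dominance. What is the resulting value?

7

Column 1 is strictly dominated by 2 for Player II (10<12, 6<11); eliminate 1.
Row II is strictly dominated by row I (10>6, 7>6); eliminate II.
Column 2 is strictly dominated by 3 for Player II (7<10); eliminate 2.
Only (I, 3) remains, with payoff 7.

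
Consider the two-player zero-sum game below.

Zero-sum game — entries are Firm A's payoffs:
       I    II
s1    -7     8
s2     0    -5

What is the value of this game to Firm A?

Row minima are -7 and -5, so Firm A's maximin is -5; column maxima are 0 and 8, so Firm B's minimax is 0. These differ, so the equilibrium is in mixed strategies.
Let Firm A play s1 with probability p. Firm B is indifferent when −7p = 8p − 5(1−p), giving p = 1/4.
Let Firm B play I with probability q. Firm A is indifferent when −7q + 8(1−q) = −5(1−q), giving q = 13/20.
The value is -7·(13/20) + (8)·(7/20) = -7/4.

-7/4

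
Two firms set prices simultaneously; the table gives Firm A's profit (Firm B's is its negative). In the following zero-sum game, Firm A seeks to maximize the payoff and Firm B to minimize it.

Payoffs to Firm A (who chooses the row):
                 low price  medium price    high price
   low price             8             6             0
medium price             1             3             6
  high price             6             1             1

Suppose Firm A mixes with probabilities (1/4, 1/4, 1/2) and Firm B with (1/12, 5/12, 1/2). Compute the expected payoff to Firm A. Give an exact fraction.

31/12

Against (1/12, 5/12, 1/2), each row's expected payoff is low price: 19/6; medium price: 13/3; high price: 17/12.
Taking the (1/4, 1/4, 1/2)-weighted average: (1/4)·(19/6) + (1/4)·(13/3) + (1/2)·(17/12) = 31/12.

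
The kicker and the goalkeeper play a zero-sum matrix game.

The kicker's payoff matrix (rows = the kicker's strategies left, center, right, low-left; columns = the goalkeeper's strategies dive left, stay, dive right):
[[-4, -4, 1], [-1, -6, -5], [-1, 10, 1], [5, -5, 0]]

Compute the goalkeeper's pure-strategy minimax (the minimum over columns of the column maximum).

The worst case (largest entry) in each column is dive left: 5, stay: 10, dive right: 1.
The best (smallest) of these is 1.

1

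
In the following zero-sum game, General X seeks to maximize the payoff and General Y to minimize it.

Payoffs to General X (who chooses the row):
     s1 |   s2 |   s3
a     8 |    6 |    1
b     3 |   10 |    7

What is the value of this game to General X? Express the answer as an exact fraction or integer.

53/11

Column s2 is strictly dominated by s3 for General Y (it gives General X more in every row).
The remaining 2×2 game on (a, b) × (s1, s3) has no saddle point. Let General X play a with probability p; indifference gives 8p + 3(1−p) = p + 7(1−p), so p = 4/11.
Similarly General Y's optimal q on s1 is 6/11, and the value is 8·(6/11) + (1)·(5/11) = 53/11.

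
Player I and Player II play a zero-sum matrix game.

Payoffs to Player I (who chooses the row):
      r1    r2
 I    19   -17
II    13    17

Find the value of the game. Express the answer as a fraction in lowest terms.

Row minima are -17 and 13, so Player I's maximin is 13; column maxima are 19 and 17, so Player II's minimax is 17. These differ, so the equilibrium is in mixed strategies.
Let Player I play I with probability p. Player II is indifferent when 19p + 13(1−p) = −17p + 17(1−p), giving p = 1/10.
Let Player II play r1 with probability q. Player I is indifferent when 19q − 17(1−q) = 13q + 17(1−q), giving q = 17/20.
The value is 19·(17/20) + (-17)·(3/20) = 68/5.

68/5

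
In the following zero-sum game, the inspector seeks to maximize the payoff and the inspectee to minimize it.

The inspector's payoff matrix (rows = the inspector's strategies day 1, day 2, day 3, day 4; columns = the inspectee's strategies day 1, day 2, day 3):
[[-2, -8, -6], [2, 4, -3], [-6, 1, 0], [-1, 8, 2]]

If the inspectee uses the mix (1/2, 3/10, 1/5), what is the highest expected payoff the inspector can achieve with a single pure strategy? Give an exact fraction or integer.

day 1: (-2)·(1/2) + (-8)·(3/10) + (-6)·(1/5) = -23/5.
day 2: (2)·(1/2) + (4)·(3/10) + (-3)·(1/5) = 8/5.
day 3: (-6)·(1/2) + (1)·(3/10) + (0)·(1/5) = -27/10.
day 4: (-1)·(1/2) + (8)·(3/10) + (2)·(1/5) = 23/10.
The best pure response is day 4 with expected payoff 23/10.

23/10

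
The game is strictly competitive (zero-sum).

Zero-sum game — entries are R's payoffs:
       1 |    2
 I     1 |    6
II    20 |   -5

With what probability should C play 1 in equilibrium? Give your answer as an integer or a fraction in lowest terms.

11/30

Row minima are 1 and -5, so R's maximin is 1; column maxima are 20 and 6, so C's minimax is 6. These differ, so the equilibrium is in mixed strategies.
Let C play 1 with probability q. R is indifferent when q + 6(1−q) = 20q − 5(1−q), giving q = 11/30.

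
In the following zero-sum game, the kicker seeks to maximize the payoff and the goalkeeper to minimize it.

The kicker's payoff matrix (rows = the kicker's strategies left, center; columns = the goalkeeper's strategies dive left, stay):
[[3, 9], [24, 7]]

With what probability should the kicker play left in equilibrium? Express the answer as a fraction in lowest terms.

17/23

Row minima are 3 and 7, so the kicker's maximin is 7; column maxima are 24 and 9, so the goalkeeper's minimax is 9. These differ, so the equilibrium is in mixed strategies.
Let the kicker play left with probability p. The goalkeeper is indifferent when 3p + 24(1−p) = 9p + 7(1−p), giving p = 17/23.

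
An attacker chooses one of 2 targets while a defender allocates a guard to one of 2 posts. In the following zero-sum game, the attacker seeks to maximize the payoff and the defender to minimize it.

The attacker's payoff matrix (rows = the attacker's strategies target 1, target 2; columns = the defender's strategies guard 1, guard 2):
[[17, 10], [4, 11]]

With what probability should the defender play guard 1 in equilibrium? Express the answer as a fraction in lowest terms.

1/14

Row minima are 10 and 4, so the attacker's maximin is 10; column maxima are 17 and 11, so the defender's minimax is 11. These differ, so the equilibrium is in mixed strategies.
Let the defender play guard 1 with probability q. The attacker is indifferent when 17q + 10(1−q) = 4q + 11(1−q), giving q = 1/14.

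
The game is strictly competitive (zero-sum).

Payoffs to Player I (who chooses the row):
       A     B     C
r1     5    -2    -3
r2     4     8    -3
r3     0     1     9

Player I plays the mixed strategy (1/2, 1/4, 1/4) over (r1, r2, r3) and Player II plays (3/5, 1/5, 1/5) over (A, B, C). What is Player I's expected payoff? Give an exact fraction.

47/20

Against (3/5, 1/5, 1/5), each row's expected payoff is r1: 2; r2: 17/5; r3: 2.
Taking the (1/2, 1/4, 1/4)-weighted average: (1/2)·(2) + (1/4)·(17/5) + (1/4)·(2) = 47/20.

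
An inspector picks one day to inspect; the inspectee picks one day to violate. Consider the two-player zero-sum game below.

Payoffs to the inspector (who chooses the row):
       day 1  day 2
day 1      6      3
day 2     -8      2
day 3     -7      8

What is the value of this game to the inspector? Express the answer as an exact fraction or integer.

Row day 2 is strictly dominated by row day 3, so the inspector never plays it.
The remaining 2×2 game on (day 1, day 3) × (day 1, day 2) has no saddle point. Let the inspector play day 1 with probability p; indifference gives 6p − 7(1−p) = 3p + 8(1−p), so p = 5/6.
Similarly the inspectee's optimal q on day 1 is 5/18, and the value is 6·(5/18) + (3)·(13/18) = 23/6.

23/6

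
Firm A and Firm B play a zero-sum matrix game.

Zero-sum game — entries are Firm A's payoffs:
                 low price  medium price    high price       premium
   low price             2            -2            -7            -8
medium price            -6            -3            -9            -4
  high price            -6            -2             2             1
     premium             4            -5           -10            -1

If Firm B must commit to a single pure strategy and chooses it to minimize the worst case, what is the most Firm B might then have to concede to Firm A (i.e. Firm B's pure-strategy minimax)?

The worst case (largest entry) in each column is low price: 4, medium price: -2, high price: 2, premium: 1.
The best (smallest) of these is -2.

-2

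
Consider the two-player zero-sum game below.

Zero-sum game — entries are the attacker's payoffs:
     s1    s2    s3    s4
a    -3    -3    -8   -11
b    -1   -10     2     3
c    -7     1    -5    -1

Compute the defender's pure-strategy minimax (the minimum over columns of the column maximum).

The worst case (largest entry) in each column is s1: -1, s2: 1, s3: 2, s4: 3.
The best (smallest) of these is -1.

-1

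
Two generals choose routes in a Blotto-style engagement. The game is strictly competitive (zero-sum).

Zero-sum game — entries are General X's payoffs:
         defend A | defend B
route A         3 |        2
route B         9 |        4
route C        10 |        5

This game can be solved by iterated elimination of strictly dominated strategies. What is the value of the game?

Row route B is strictly dominated by row route C (10>9, 5>4); eliminate route B.
Row route A is strictly dominated by row route C (10>3, 5>2); eliminate route A.
Column defend A is strictly dominated by defend B for General Y (5<10); eliminate defend A.
Only (route C, defend B) remains, with payoff 5.

5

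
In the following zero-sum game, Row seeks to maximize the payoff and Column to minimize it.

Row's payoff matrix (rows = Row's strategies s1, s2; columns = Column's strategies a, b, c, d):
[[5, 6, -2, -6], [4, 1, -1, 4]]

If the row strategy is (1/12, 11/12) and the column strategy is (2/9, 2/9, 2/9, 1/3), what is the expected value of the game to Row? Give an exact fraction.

55/27

Against (2/9, 2/9, 2/9, 1/3), each row's expected payoff is s1: 0; s2: 20/9.
Taking the (1/12, 11/12)-weighted average: (1/12)·(0) + (11/12)·(20/9) = 55/27.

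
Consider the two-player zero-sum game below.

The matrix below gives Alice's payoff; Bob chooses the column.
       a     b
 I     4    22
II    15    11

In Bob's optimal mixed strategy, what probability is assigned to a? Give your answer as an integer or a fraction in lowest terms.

1/2

Row minima are 4 and 11, so Alice's maximin is 11; column maxima are 15 and 22, so Bob's minimax is 15. These differ, so the equilibrium is in mixed strategies.
Let Bob play a with probability q. Alice is indifferent when 4q + 22(1−q) = 15q + 11(1−q), giving q = 1/2.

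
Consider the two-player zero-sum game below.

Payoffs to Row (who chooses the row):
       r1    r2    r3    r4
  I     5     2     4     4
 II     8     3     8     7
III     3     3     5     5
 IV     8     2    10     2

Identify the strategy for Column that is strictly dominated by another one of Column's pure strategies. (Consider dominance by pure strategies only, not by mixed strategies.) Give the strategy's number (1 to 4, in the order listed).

Column prefers columns that give Row less. Compare r3 with r2: 2 < 4, 3 < 8, 3 < 5, 2 < 10.
So r2 strictly dominates r3 for Column; r3 is strictly dominated.

3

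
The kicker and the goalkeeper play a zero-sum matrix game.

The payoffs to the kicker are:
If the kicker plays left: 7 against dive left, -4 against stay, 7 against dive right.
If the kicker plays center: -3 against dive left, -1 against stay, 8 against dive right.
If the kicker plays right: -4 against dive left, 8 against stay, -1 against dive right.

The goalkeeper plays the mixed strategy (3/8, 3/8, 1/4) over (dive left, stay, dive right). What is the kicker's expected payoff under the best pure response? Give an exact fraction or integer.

left: (7)·(3/8) + (-4)·(3/8) + (7)·(1/4) = 23/8.
center: (-3)·(3/8) + (-1)·(3/8) + (8)·(1/4) = 1/2.
right: (-4)·(3/8) + (8)·(3/8) + (-1)·(1/4) = 5/4.
The best pure response is left with expected payoff 23/8.

23/8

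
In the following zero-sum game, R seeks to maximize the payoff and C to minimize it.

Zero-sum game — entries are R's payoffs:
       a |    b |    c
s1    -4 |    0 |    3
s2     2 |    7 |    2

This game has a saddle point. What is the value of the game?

Row minima: -4, 2 → R's maximin is 2.
Column maxima: 2, 7, 3 → C's minimax is 2.
They coincide at (s2, a), so the value is 2.

2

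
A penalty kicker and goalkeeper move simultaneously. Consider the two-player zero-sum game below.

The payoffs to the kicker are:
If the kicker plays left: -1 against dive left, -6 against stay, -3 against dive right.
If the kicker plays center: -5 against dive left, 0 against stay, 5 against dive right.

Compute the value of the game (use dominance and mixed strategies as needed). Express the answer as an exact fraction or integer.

Column dive right is strictly dominated by stay for the goalkeeper (it gives the kicker more in every row).
The remaining 2×2 game on (left, center) × (dive left, stay) has no saddle point. Let the kicker play left with probability p; indifference gives −p − 5(1−p) = −6p, so p = 1/2.
Similarly the goalkeeper's optimal q on dive left is 3/5, and the value is -1·(3/5) + (-6)·(2/5) = -3.

-3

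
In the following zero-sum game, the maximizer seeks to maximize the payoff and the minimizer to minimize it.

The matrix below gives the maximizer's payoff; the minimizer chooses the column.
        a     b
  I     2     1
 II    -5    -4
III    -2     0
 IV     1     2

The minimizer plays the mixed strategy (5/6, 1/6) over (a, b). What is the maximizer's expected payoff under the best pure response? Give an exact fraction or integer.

11/6

I: (2)·(5/6) + (1)·(1/6) = 11/6.
II: (-5)·(5/6) + (-4)·(1/6) = -29/6.
III: (-2)·(5/6) + (0)·(1/6) = -5/3.
IV: (1)·(5/6) + (2)·(1/6) = 7/6.
The best pure response is I with expected payoff 11/6.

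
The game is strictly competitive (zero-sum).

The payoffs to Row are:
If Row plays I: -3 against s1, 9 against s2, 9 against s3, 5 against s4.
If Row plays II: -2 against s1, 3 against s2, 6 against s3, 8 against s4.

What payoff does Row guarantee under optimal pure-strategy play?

Row minima: -3, -2 → Row's maximin is -2.
Column maxima: -2, 9, 9, 8 → Column's minimax is -2.
They coincide at (II, s1), so the value is -2.

-2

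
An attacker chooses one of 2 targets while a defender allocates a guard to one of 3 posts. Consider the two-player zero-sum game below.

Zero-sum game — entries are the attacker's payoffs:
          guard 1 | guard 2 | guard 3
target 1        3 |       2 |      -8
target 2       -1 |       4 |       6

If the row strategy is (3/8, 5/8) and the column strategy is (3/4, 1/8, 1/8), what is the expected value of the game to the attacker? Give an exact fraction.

7/8

Against (3/4, 1/8, 1/8), each row's expected payoff is target 1: 3/2; target 2: 1/2.
Taking the (3/8, 5/8)-weighted average: (3/8)·(3/2) + (5/8)·(1/2) = 7/8.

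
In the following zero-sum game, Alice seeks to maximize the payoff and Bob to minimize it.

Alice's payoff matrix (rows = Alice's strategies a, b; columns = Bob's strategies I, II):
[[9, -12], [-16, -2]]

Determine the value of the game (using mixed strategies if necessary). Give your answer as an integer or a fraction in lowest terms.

-6

Row minima are -12 and -16, so Alice's maximin is -12; column maxima are 9 and -2, so Bob's minimax is -2. These differ, so the equilibrium is in mixed strategies.
Let Alice play a with probability p. Bob is indifferent when 9p − 16(1−p) = −12p − 2(1−p), giving p = 2/5.
Let Bob play I with probability q. Alice is indifferent when 9q − 12(1−q) = −16q − 2(1−q), giving q = 2/7.
The value is 9·(2/7) + (-12)·(5/7) = -6.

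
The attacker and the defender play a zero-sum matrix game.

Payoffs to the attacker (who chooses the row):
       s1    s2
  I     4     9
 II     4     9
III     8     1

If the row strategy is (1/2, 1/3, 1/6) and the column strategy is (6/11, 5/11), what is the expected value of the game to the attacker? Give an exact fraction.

Against (6/11, 5/11), each row's expected payoff is I: 69/11; II: 69/11; III: 53/11.
Taking the (1/2, 1/3, 1/6)-weighted average: (1/2)·(69/11) + (1/3)·(69/11) + (1/6)·(53/11) = 199/33.

199/33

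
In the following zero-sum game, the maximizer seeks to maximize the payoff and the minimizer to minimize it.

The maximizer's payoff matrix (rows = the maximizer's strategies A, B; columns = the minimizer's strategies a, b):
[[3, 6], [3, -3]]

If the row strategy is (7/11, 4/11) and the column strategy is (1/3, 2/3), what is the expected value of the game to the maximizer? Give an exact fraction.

31/11

Against (1/3, 2/3), each row's expected payoff is A: 5; B: -1.
Taking the (7/11, 4/11)-weighted average: (7/11)·(5) + (4/11)·(-1) = 31/11.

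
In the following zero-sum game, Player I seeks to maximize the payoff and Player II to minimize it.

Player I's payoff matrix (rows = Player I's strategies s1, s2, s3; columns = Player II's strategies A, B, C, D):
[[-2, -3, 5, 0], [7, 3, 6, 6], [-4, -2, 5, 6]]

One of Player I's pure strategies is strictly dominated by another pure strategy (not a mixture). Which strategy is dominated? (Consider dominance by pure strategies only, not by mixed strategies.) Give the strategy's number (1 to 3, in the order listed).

1

Compare s1 with s2: 7 > -2, 3 > -3, 6 > 5, 6 > 0.
So s2 strictly dominates s1 for Player I; s1 is strictly dominated.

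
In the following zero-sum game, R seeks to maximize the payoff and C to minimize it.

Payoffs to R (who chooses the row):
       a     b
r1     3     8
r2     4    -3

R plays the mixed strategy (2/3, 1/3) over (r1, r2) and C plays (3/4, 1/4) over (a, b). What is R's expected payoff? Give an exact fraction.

Against (3/4, 1/4), each row's expected payoff is r1: 17/4; r2: 9/4.
Taking the (2/3, 1/3)-weighted average: (2/3)·(17/4) + (1/3)·(9/4) = 43/12.

43/12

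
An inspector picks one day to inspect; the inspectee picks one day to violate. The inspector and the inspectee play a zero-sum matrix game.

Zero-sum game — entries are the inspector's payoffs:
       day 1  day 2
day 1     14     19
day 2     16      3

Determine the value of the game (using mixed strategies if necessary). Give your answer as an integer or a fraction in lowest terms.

Row minima are 14 and 3, so the inspector's maximin is 14; column maxima are 16 and 19, so the inspectee's minimax is 16. These differ, so the equilibrium is in mixed strategies.
Let the inspector play day 1 with probability p. The inspectee is indifferent when 14p + 16(1−p) = 19p + 3(1−p), giving p = 13/18.
Let the inspectee play day 1 with probability q. The inspector is indifferent when 14q + 19(1−q) = 16q + 3(1−q), giving q = 8/9.
The value is 14·(8/9) + (19)·(1/9) = 131/9.

131/9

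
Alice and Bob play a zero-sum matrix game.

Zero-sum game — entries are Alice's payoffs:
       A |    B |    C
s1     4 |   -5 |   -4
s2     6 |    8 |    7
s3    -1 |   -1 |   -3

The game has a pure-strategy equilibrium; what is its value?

6

Row minima: -5, 6, -3 → Alice's maximin is 6.
Column maxima: 6, 8, 7 → Bob's minimax is 6.
They coincide at (s2, A), so the value is 6.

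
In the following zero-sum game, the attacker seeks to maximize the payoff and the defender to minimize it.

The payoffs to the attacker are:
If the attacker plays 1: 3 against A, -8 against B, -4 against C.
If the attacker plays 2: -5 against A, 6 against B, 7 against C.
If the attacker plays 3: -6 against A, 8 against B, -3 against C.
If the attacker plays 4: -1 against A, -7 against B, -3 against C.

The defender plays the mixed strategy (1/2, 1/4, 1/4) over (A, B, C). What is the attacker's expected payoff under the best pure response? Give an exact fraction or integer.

1: (3)·(1/2) + (-8)·(1/4) + (-4)·(1/4) = -3/2.
2: (-5)·(1/2) + (6)·(1/4) + (7)·(1/4) = 3/4.
3: (-6)·(1/2) + (8)·(1/4) + (-3)·(1/4) = -7/4.
4: (-1)·(1/2) + (-7)·(1/4) + (-3)·(1/4) = -3.
The best pure response is 2 with expected payoff 3/4.

3/4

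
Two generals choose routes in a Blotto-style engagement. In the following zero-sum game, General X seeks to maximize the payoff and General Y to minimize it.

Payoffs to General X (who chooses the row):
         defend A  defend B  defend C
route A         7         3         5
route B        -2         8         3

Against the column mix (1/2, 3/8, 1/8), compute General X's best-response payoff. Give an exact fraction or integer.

route A: (7)·(1/2) + (3)·(3/8) + (5)·(1/8) = 21/4.
route B: (-2)·(1/2) + (8)·(3/8) + (3)·(1/8) = 19/8.
The best pure response is route A with expected payoff 21/4.

21/4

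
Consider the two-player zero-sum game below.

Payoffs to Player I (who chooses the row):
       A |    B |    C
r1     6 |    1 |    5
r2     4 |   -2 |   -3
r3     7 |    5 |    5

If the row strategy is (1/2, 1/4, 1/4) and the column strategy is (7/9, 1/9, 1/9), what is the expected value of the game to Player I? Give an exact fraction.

89/18

Against (7/9, 1/9, 1/9), each row's expected payoff is r1: 16/3; r2: 23/9; r3: 59/9.
Taking the (1/2, 1/4, 1/4)-weighted average: (1/2)·(16/3) + (1/4)·(23/9) + (1/4)·(59/9) = 89/18.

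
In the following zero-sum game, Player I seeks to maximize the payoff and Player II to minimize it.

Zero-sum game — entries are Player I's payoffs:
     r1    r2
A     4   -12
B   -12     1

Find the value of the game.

-140/29

Row minima are -12 and -12, so Player I's maximin is -12; column maxima are 4 and 1, so Player II's minimax is 1. These differ, so the equilibrium is in mixed strategies.
Let Player I play A with probability p. Player II is indifferent when 4p − 12(1−p) = −12p + (1−p), giving p = 13/29.
Let Player II play r1 with probability q. Player I is indifferent when 4q − 12(1−q) = −12q + (1−q), giving q = 13/29.
The value is 4·(13/29) + (-12)·(16/29) = -140/29.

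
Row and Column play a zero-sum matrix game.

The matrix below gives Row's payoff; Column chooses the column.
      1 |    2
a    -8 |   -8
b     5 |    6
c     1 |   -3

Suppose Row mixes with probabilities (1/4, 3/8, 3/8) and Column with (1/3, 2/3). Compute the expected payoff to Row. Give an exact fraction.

Against (1/3, 2/3), each row's expected payoff is a: -8; b: 17/3; c: -5/3.
Taking the (1/4, 3/8, 3/8)-weighted average: (1/4)·(-8) + (3/8)·(17/3) + (3/8)·(-5/3) = -1/2.

-1/2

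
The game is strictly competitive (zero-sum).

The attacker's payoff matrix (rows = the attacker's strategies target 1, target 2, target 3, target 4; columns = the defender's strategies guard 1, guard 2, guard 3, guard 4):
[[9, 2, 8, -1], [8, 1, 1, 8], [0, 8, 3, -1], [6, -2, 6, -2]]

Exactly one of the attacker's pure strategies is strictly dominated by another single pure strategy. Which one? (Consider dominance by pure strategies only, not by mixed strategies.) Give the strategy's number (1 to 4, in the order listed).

4

Compare target 4 with target 1: 9 > 6, 2 > -2, 8 > 6, -1 > -2.
So target 1 strictly dominates target 4 for the attacker; target 4 is strictly dominated.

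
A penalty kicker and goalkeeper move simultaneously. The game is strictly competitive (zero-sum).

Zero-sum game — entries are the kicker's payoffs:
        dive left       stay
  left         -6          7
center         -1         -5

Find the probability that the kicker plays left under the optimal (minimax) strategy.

4/17

Row minima are -6 and -5, so the kicker's maximin is -5; column maxima are -1 and 7, so the goalkeeper's minimax is -1. These differ, so the equilibrium is in mixed strategies.
Let the kicker play left with probability p. The goalkeeper is indifferent when −6p − (1−p) = 7p − 5(1−p), giving p = 4/17.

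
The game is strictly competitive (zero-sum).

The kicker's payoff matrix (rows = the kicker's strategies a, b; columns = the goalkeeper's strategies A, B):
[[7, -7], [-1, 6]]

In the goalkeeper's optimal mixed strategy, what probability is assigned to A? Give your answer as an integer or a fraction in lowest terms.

13/21

Row minima are -7 and -1, so the kicker's maximin is -1; column maxima are 7 and 6, so the goalkeeper's minimax is 6. These differ, so the equilibrium is in mixed strategies.
Let the goalkeeper play A with probability q. The kicker is indifferent when 7q − 7(1−q) = −q + 6(1−q), giving q = 13/21.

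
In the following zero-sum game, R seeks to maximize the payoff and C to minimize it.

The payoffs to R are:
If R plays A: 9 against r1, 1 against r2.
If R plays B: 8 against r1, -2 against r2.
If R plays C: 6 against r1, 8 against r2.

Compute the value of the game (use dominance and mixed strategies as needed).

Row B is strictly dominated by row A, so R never plays it.
The remaining 2×2 game on (A, C) × (r1, r2) has no saddle point. Let R play A with probability p; indifference gives 9p + 6(1−p) = p + 8(1−p), so p = 1/5.
Similarly C's optimal q on r1 is 7/10, and the value is 9·(7/10) + (1)·(3/10) = 33/5.

33/5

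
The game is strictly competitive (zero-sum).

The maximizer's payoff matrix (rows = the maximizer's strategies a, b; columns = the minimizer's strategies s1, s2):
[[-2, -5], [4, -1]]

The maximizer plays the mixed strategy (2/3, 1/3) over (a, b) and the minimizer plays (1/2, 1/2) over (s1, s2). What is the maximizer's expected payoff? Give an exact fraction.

-11/6

Against (1/2, 1/2), each row's expected payoff is a: -7/2; b: 3/2.
Taking the (2/3, 1/3)-weighted average: (2/3)·(-7/2) + (1/3)·(3/2) = -11/6.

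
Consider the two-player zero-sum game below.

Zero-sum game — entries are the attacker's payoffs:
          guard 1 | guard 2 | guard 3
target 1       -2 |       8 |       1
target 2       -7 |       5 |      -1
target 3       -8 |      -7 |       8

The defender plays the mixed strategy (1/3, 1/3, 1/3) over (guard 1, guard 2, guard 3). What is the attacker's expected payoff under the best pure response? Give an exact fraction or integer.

7/3

target 1: (-2)·(1/3) + (8)·(1/3) + (1)·(1/3) = 7/3.
target 2: (-7)·(1/3) + (5)·(1/3) + (-1)·(1/3) = -1.
target 3: (-8)·(1/3) + (-7)·(1/3) + (8)·(1/3) = -7/3.
The best pure response is target 1 with expected payoff 7/3.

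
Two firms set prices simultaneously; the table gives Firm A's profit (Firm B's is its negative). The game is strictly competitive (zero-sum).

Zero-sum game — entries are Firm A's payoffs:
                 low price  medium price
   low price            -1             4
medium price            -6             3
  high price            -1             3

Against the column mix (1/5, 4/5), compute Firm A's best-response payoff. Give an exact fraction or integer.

3

low price: (-1)·(1/5) + (4)·(4/5) = 3.
medium price: (-6)·(1/5) + (3)·(4/5) = 6/5.
high price: (-1)·(1/5) + (3)·(4/5) = 11/5.
The best pure response is low price with expected payoff 3.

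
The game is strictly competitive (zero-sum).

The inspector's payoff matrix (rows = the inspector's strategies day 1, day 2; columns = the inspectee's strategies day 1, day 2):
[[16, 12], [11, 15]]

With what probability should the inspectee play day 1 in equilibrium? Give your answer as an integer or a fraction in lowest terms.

3/8

Row minima are 12 and 11, so the inspector's maximin is 12; column maxima are 16 and 15, so the inspectee's minimax is 15. These differ, so the equilibrium is in mixed strategies.
Let the inspectee play day 1 with probability q. The inspector is indifferent when 16q + 12(1−q) = 11q + 15(1−q), giving q = 3/8.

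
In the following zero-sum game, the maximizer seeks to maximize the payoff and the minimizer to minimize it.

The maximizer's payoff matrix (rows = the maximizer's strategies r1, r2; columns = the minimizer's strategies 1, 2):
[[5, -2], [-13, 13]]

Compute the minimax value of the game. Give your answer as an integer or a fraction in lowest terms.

13/11

Row minima are -2 and -13, so the maximizer's maximin is -2; column maxima are 5 and 13, so the minimizer's minimax is 5. These differ, so the equilibrium is in mixed strategies.
Let the maximizer play r1 with probability p. The minimizer is indifferent when 5p − 13(1−p) = −2p + 13(1−p), giving p = 26/33.
Let the minimizer play 1 with probability q. The maximizer is indifferent when 5q − 2(1−q) = −13q + 13(1−q), giving q = 5/11.
The value is 5·(5/11) + (-2)·(6/11) = 13/11.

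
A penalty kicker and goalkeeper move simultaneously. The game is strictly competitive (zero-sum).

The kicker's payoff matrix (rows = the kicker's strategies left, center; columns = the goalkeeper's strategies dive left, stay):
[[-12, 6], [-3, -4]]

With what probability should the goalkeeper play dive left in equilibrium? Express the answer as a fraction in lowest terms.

Row minima are -12 and -4, so the kicker's maximin is -4; column maxima are -3 and 6, so the goalkeeper's minimax is -3. These differ, so the equilibrium is in mixed strategies.
Let the goalkeeper play dive left with probability q. The kicker is indifferent when −12q + 6(1−q) = −3q − 4(1−q), giving q = 10/19.

10/19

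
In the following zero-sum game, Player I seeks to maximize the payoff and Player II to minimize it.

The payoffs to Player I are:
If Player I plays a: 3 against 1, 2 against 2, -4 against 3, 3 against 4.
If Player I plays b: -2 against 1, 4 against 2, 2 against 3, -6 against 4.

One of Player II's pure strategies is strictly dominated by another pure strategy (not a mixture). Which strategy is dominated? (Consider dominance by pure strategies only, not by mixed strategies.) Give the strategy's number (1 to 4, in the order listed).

2

Player II prefers columns that give Player I less. Compare 2 with 3: -4 < 2, 2 < 4.
So 3 strictly dominates 2 for Player II; 2 is strictly dominated.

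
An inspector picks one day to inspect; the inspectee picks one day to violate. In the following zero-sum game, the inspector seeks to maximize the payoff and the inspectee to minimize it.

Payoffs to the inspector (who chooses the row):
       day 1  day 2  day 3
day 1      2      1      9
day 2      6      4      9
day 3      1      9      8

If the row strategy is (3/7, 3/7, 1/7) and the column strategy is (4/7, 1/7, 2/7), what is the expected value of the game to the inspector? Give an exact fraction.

248/49

Against (4/7, 1/7, 2/7), each row's expected payoff is day 1: 27/7; day 2: 46/7; day 3: 29/7.
Taking the (3/7, 3/7, 1/7)-weighted average: (3/7)·(27/7) + (3/7)·(46/7) + (1/7)·(29/7) = 248/49.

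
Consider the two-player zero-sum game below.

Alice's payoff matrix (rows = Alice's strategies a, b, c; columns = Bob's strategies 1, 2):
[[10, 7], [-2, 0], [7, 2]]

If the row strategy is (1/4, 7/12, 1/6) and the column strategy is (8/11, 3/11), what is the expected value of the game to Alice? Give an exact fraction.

105/44

Against (8/11, 3/11), each row's expected payoff is a: 101/11; b: -16/11; c: 62/11.
Taking the (1/4, 7/12, 1/6)-weighted average: (1/4)·(101/11) + (7/12)·(-16/11) + (1/6)·(62/11) = 105/44.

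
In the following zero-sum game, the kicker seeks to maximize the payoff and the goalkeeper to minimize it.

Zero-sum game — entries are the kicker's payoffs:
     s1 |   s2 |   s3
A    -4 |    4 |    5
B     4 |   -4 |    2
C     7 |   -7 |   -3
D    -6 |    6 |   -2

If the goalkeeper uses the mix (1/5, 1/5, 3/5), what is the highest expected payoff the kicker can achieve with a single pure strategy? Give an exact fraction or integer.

3

A: (-4)·(1/5) + (4)·(1/5) + (5)·(3/5) = 3.
B: (4)·(1/5) + (-4)·(1/5) + (2)·(3/5) = 6/5.
C: (7)·(1/5) + (-7)·(1/5) + (-3)·(3/5) = -9/5.
D: (-6)·(1/5) + (6)·(1/5) + (-2)·(3/5) = -6/5.
The best pure response is A with expected payoff 3.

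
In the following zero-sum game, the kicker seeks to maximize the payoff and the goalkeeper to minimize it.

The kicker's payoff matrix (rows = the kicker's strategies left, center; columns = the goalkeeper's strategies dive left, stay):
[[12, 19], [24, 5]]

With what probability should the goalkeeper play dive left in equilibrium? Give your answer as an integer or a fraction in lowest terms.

Row minima are 12 and 5, so the kicker's maximin is 12; column maxima are 24 and 19, so the goalkeeper's minimax is 19. These differ, so the equilibrium is in mixed strategies.
Let the goalkeeper play dive left with probability q. The kicker is indifferent when 12q + 19(1−q) = 24q + 5(1−q), giving q = 7/13.

7/13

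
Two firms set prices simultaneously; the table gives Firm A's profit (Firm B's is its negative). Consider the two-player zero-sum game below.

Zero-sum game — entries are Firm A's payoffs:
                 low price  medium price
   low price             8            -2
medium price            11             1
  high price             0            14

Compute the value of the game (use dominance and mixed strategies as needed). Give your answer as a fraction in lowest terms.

Row low price is strictly dominated by row medium price, so Firm A never plays it.
The remaining 2×2 game on (medium price, high price) × (low price, medium price) has no saddle point. Let Firm A play medium price with probability p; indifference gives 11p = p + 14(1−p), so p = 7/12.
Similarly Firm B's optimal q on low price is 13/24, and the value is 11·(13/24) + (1)·(11/24) = 77/12.

77/12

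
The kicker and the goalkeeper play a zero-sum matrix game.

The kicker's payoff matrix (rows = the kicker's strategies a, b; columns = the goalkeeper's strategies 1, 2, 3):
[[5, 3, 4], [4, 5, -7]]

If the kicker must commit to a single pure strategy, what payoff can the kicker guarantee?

The worst-case payoff for each row is a: 3, b: -7.
The best of these is 3.

3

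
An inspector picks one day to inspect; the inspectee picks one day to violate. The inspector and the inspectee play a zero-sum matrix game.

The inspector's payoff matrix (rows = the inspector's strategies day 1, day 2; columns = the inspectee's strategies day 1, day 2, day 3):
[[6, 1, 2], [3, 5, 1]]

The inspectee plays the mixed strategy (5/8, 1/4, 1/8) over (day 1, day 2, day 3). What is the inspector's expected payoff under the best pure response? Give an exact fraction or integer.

day 1: (6)·(5/8) + (1)·(1/4) + (2)·(1/8) = 17/4.
day 2: (3)·(5/8) + (5)·(1/4) + (1)·(1/8) = 13/4.
The best pure response is day 1 with expected payoff 17/4.

17/4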